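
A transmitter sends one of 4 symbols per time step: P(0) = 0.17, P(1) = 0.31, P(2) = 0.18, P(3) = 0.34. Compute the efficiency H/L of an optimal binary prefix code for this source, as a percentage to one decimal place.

Entropy H = −Σ p log₂ p ≈ 1.9329 bits.
Huffman merges: 17/100+9/50→7/20; 31/100+17/50→13/20; 7/20+13/20→1. L = 2 ≈ 2.0000.
Efficiency = H/L = 1.9329/2.0000 = 96.6%.

96.6%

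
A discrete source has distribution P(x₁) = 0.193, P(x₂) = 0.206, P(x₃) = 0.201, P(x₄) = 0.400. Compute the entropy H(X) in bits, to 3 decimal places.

1.922 bits

H = −Σ pᵢ log₂ pᵢ.
−0.193·log₂(0.193) = 0.4581
−0.206·log₂(0.206) = 0.4695
−0.201·log₂(0.201) = 0.4653
−0.400·log₂(0.400) = 0.5288
Sum ≈ 1.9216 → 1.922 bits.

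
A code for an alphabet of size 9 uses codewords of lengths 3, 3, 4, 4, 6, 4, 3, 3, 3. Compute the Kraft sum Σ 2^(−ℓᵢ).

With common denominator 2^6 = 64: Σ 2^(−ℓᵢ) = 8/64 + 8/64 + 4/64 + 4/64 + 1/64 + 4/64 + 8/64 + 8/64 + 8/64 = 53/64 = 0.828125.

0.828125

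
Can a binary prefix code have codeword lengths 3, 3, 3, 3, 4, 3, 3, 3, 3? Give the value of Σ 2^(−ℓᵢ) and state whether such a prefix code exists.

1.0625; no

With common denominator 2^4 = 16: Σ 2^(−ℓᵢ) = 2/16 + 2/16 + 2/16 + 2/16 + 1/16 + 2/16 + 2/16 + 2/16 + 2/16 = 17/16 = 1.0625.
Kraft's inequality requires Σ ≤ 1; here Σ = 1.0625 > 1, so no such prefix code exists.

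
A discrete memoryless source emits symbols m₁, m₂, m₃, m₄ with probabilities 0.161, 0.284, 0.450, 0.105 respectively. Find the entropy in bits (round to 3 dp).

H = −Σ pᵢ log₂ pᵢ.
−0.161·log₂(0.161) = 0.4242
−0.284·log₂(0.284) = 0.5158
−0.450·log₂(0.450) = 0.5184
−0.105·log₂(0.105) = 0.3414
Sum ≈ 1.7998 → 1.800 bits.

1.800 bits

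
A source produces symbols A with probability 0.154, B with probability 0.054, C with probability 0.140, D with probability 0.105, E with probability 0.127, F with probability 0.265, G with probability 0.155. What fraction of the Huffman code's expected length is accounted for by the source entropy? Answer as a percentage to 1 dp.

98.1%

Entropy H = −Σ p log₂ p ≈ 2.6843 bits.
Huffman merges: 27/500+21/200→159/1000; 127/1000+7/50→267/1000; 77/500+31/200→309/1000; 159/1000+53/200→53/125; 267/1000+309/1000→72/125; 53/125+72/125→1. L = 547/200 ≈ 2.7350.
Efficiency = H/L = 2.6843/2.7350 = 98.1%.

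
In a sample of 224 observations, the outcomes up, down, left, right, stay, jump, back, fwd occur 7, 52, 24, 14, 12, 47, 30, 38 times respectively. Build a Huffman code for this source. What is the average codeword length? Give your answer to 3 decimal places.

2.790 bits/symbol

Probabilities are the counts divided by 224.
Repeatedly combine the two least-probable nodes; the expected code length is the sum of the merged weights.
merge 1/32 + 3/56 → 19/224
merge 1/16 + 19/224 → 33/224
merge 3/28 + 15/112 → 27/112
merge 33/224 + 19/112 → 71/224
merge 47/224 + 13/56 → 99/224
merge 27/112 + 71/224 → 125/224
merge 99/224 + 125/224 → 1
L = 19/224 + 33/224 + 27/112 + 71/224 + 99/224 + 125/224 + 1 = 625/224 ≈ 2.790 bits/symbol.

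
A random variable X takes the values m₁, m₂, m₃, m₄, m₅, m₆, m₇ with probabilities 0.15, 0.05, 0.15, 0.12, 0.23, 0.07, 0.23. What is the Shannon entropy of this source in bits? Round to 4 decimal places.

2.6481 bits

H = −Σ pᵢ log₂ pᵢ.
−0.15·log₂(0.15) = 0.4105
−0.05·log₂(0.05) = 0.2161
−0.15·log₂(0.15) = 0.4105
−0.12·log₂(0.12) = 0.3671
−0.23·log₂(0.23) = 0.4877
−0.07·log₂(0.07) = 0.2686
−0.23·log₂(0.23) = 0.4877
Sum ≈ 2.6481 → 2.6481 bits.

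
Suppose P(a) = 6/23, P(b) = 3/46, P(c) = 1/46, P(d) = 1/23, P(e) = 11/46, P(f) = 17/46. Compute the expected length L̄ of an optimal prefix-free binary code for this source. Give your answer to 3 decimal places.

2.196 bits/symbol

Repeatedly combine the two least-probable nodes; the expected code length is the sum of the merged weights.
merge 1/46 + 1/23 → 3/46
merge 3/46 + 3/46 → 3/23
merge 3/23 + 11/46 → 17/46
merge 6/23 + 17/46 → 29/46
merge 17/46 + 29/46 → 1
L = 3/46 + 3/23 + 17/46 + 29/46 + 1 = 101/46 ≈ 2.196 bits/symbol.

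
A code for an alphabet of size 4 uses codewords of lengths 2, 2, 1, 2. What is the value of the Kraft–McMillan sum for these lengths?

With common denominator 2^2 = 4: Σ 2^(−ℓᵢ) = 1/4 + 1/4 + 2/4 + 1/4 = 5/4 = 1.25.

1.25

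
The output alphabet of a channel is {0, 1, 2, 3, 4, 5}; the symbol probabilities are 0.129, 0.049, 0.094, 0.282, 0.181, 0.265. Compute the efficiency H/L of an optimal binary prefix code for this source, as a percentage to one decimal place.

98.7%

Entropy H = −Σ p log₂ p ≈ 2.3840 bits.
Huffman merges: 49/1000+47/500→143/1000; 129/1000+143/1000→34/125; 181/1000+53/200→223/500; 34/125+141/500→277/500; 223/500+277/500→1. L = 483/200 ≈ 2.4150.
Efficiency = H/L = 2.3840/2.4150 = 98.7%.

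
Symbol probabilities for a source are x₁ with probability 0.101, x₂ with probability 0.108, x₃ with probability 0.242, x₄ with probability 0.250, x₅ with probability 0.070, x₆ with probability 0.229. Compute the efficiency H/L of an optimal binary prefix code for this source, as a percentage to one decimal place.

Entropy H = −Σ p log₂ p ≈ 2.4317 bits.
Huffman merges: 7/100+101/1000→171/1000; 27/250+171/1000→279/1000; 229/1000+121/500→471/1000; 1/4+279/1000→529/1000; 471/1000+529/1000→1. L = 49/20 ≈ 2.4500.
Efficiency = H/L = 2.4317/2.4500 = 99.3%.

99.3%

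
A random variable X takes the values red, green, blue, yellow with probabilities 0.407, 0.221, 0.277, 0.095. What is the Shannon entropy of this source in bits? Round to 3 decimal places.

H = −Σ pᵢ log₂ pᵢ.
−0.407·log₂(0.407) = 0.5278
−0.221·log₂(0.221) = 0.4813
−0.277·log₂(0.277) = 0.5130
−0.095·log₂(0.095) = 0.3226
Sum ≈ 1.8448 → 1.845 bits.

1.845 bits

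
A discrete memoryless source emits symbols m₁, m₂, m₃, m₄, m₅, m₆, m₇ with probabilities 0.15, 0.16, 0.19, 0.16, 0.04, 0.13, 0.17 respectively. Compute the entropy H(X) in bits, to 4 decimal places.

2.7148 bits

H = −Σ pᵢ log₂ pᵢ.
−0.15·log₂(0.15) = 0.4105
−0.16·log₂(0.16) = 0.4230
−0.19·log₂(0.19) = 0.4552
−0.16·log₂(0.16) = 0.4230
−0.04·log₂(0.04) = 0.1858
−0.13·log₂(0.13) = 0.3826
−0.17·log₂(0.17) = 0.4346
Sum ≈ 2.7148 → 2.7148 bits.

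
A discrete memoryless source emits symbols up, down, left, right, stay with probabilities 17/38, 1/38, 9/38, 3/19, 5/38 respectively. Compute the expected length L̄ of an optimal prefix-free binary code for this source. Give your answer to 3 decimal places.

2.026 bits/symbol

Repeatedly combine the two least-probable nodes; the expected code length is the sum of the merged weights.
merge 1/38 + 5/38 → 3/19
merge 3/19 + 3/19 → 6/19
merge 9/38 + 6/19 → 21/38
merge 17/38 + 21/38 → 1
L = 3/19 + 6/19 + 21/38 + 1 = 77/38 ≈ 2.026 bits/symbol.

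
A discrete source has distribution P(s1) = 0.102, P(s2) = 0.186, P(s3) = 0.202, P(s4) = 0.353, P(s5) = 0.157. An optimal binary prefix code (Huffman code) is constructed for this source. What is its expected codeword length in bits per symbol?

Repeatedly combine the two least-probable nodes; the expected code length is the sum of the merged weights.
merge 51/500 + 157/1000 → 259/1000
merge 93/500 + 101/500 → 97/250
merge 259/1000 + 353/1000 → 153/250
merge 97/250 + 153/250 → 1
L = 259/1000 + 97/250 + 153/250 + 1 = 2259/1000 = 2.259 bits/symbol.

2.259 bits/symbol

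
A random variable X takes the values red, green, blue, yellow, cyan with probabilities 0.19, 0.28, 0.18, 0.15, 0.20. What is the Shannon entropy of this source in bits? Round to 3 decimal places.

2.290 bits

H = −Σ pᵢ log₂ pᵢ.
−0.19·log₂(0.19) = 0.4552
−0.28·log₂(0.28) = 0.5142
−0.18·log₂(0.18) = 0.4453
−0.15·log₂(0.15) = 0.4105
−0.20·log₂(0.20) = 0.4644
Sum ≈ 2.2897 → 2.290 bits.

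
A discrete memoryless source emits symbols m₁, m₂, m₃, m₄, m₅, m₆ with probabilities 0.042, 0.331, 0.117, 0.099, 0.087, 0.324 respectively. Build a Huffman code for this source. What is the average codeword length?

2.345 bits/symbol

Repeatedly combine the two least-probable nodes; the expected code length is the sum of the merged weights.
merge 21/500 + 87/1000 → 129/1000
merge 99/1000 + 117/1000 → 27/125
merge 129/1000 + 27/125 → 69/200
merge 81/250 + 331/1000 → 131/200
merge 69/200 + 131/200 → 1
L = 129/1000 + 27/125 + 69/200 + 131/200 + 1 = 469/200 = 2.345 bits/symbol.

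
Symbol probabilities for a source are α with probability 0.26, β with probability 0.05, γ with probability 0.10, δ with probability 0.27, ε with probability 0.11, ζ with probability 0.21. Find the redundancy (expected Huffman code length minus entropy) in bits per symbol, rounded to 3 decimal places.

Entropy H = −Σ p log₂ p ≈ 2.3867 bits.
Huffman merges: 1/20+1/10→3/20; 11/100+3/20→13/50; 21/100+13/50→47/100; 13/50+27/100→53/100; 47/100+53/100→1. L = 241/100 ≈ 2.4100.
L − H = 2.4100 − 2.3867 = 0.023 bits.

0.023 bits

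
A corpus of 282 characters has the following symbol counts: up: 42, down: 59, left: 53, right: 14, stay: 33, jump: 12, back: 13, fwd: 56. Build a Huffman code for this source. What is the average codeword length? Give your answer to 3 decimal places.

Probabilities are the counts divided by 282.
Repeatedly combine the two least-probable nodes; the expected code length is the sum of the merged weights.
merge 2/47 + 13/282 → 25/282
merge 7/141 + 25/282 → 13/94
merge 11/94 + 13/94 → 12/47
merge 7/47 + 53/282 → 95/282
merge 28/141 + 59/282 → 115/282
merge 12/47 + 95/282 → 167/282
merge 115/282 + 167/282 → 1
L = 25/282 + 13/94 + 12/47 + 95/282 + 115/282 + 167/282 + 1 = 265/94 ≈ 2.819 bits/symbol.

2.819 bits/symbol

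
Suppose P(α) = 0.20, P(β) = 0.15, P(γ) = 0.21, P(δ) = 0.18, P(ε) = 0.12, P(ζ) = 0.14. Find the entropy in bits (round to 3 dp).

2.557 bits

H = −Σ pᵢ log₂ pᵢ.
−0.20·log₂(0.20) = 0.4644
−0.15·log₂(0.15) = 0.4105
−0.21·log₂(0.21) = 0.4728
−0.18·log₂(0.18) = 0.4453
−0.12·log₂(0.12) = 0.3671
−0.14·log₂(0.14) = 0.3971
Sum ≈ 2.5572 → 2.557 bits.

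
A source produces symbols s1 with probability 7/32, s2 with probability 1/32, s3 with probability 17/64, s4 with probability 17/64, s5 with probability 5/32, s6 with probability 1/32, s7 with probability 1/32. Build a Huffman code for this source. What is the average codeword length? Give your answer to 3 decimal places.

Repeatedly combine the two least-probable nodes; the expected code length is the sum of the merged weights.
merge 1/32 + 1/32 → 1/16
merge 1/32 + 1/16 → 3/32
merge 3/32 + 5/32 → 1/4
merge 7/32 + 1/4 → 15/32
merge 17/64 + 17/64 → 17/32
merge 15/32 + 17/32 → 1
L = 1/16 + 3/32 + 1/4 + 15/32 + 17/32 + 1 = 77/32 ≈ 2.406 bits/symbol.

2.406 bits/symbol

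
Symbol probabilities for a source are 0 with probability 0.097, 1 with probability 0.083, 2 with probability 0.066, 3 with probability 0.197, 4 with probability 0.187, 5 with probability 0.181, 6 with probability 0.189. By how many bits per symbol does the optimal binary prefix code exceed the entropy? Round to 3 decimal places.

0.065 bits

Entropy H = −Σ p log₂ p ≈ 2.6980 bits.
Huffman merges: 33/500+83/1000→149/1000; 97/1000+149/1000→123/500; 181/1000+187/1000→46/125; 189/1000+197/1000→193/500; 123/500+46/125→307/500; 193/500+307/500→1. L = 2763/1000 ≈ 2.7630.
L − H = 2.7630 − 2.6980 = 0.065 bits.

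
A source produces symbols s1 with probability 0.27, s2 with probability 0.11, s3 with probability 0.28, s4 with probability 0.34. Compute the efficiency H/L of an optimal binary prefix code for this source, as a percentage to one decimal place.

Entropy H = −Σ p log₂ p ≈ 1.9037 bits.
Huffman merges: 11/100+27/100→19/50; 7/25+17/50→31/50; 19/50+31/50→1. L = 2 ≈ 2.0000.
Efficiency = H/L = 1.9037/2.0000 = 95.2%.

95.2%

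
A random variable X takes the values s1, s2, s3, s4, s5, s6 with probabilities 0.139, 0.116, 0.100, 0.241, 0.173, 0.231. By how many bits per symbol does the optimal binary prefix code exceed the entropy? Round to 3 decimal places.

Entropy H = −Σ p log₂ p ≈ 2.5094 bits.
Huffman merges: 1/10+29/250→27/125; 139/1000+173/1000→39/125; 27/125+231/1000→447/1000; 241/1000+39/125→553/1000; 447/1000+553/1000→1. L = 316/125 ≈ 2.5280.
L − H = 2.5280 − 2.5094 = 0.019 bits.

0.019 bits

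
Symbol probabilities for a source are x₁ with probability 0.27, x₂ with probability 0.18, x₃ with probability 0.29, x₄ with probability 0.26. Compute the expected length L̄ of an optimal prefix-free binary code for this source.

Repeatedly combine the two least-probable nodes; the expected code length is the sum of the merged weights.
merge 9/50 + 13/50 → 11/25
merge 27/100 + 29/100 → 14/25
merge 11/25 + 14/25 → 1
L = 11/25 + 14/25 + 1 = 2 bits/symbol.

2 bits/symbol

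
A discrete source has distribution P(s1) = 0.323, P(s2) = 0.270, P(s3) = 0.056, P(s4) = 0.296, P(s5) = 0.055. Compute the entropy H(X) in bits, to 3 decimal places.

H = −Σ pᵢ log₂ pᵢ.
−0.323·log₂(0.323) = 0.5266
−0.270·log₂(0.270) = 0.5100
−0.056·log₂(0.056) = 0.2329
−0.296·log₂(0.296) = 0.5199
−0.055·log₂(0.055) = 0.2301
Sum ≈ 2.0195 → 2.020 bits.

2.020 bits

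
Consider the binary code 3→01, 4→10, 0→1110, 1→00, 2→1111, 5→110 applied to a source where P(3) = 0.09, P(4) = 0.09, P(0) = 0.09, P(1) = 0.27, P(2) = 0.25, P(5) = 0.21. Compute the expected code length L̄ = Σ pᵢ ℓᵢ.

2.89 bits/symbol

L̄ = Σ pᵢ·ℓᵢ = 0.09·2 + 0.09·2 + 0.09·4 + 0.27·2 + 0.25·4 + 0.21·3 = 2.89 bits/symbol.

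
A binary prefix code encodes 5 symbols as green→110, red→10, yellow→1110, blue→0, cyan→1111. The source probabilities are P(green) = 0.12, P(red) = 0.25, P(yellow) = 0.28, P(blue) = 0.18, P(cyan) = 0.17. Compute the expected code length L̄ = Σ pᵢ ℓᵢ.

L̄ = Σ pᵢ·ℓᵢ = 0.12·3 + 0.25·2 + 0.28·4 + 0.18·1 + 0.17·4 = 2.84 bits/symbol.

2.84 bits/symbol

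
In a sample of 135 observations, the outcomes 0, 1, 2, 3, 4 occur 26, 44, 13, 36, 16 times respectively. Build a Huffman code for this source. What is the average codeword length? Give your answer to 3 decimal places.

Probabilities are the counts divided by 135.
Repeatedly combine the two least-probable nodes; the expected code length is the sum of the merged weights.
merge 13/135 + 16/135 → 29/135
merge 26/135 + 29/135 → 11/27
merge 4/15 + 44/135 → 16/27
merge 11/27 + 16/27 → 1
L = 29/135 + 11/27 + 16/27 + 1 = 299/135 ≈ 2.215 bits/symbol.

2.215 bits/symbol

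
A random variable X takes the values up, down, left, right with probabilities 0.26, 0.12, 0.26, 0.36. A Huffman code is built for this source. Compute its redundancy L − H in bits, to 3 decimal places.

0.092 bits

Entropy H = −Σ p log₂ p ≈ 1.9083 bits.
Huffman merges: 3/25+13/50→19/50; 13/50+9/25→31/50; 19/50+31/50→1. L = 2 ≈ 2.0000.
L − H = 2.0000 − 1.9083 = 0.092 bits.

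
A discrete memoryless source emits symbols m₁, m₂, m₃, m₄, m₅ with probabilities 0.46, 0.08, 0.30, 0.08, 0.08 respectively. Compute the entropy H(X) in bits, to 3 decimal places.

1.911 bits

H = −Σ pᵢ log₂ pᵢ.
−0.46·log₂(0.46) = 0.5153
−0.08·log₂(0.08) = 0.2915
−0.30·log₂(0.30) = 0.5211
−0.08·log₂(0.08) = 0.2915
−0.08·log₂(0.08) = 0.2915
Sum ≈ 1.9110 → 1.911 bits.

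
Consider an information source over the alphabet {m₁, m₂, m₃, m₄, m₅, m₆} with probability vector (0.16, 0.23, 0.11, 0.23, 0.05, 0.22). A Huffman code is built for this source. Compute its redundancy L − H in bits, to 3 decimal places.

Entropy H = −Σ p log₂ p ≈ 2.4453 bits.
Huffman merges: 1/20+11/100→4/25; 4/25+4/25→8/25; 11/50+23/100→9/20; 23/100+8/25→11/20; 9/20+11/20→1. L = 62/25 ≈ 2.4800.
L − H = 2.4800 − 2.4453 = 0.035 bits.

0.035 bits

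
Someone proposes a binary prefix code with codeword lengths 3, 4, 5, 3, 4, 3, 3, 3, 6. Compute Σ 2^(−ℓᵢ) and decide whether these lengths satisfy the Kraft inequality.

0.796875; yes

With common denominator 2^6 = 64: Σ 2^(−ℓᵢ) = 8/64 + 4/64 + 2/64 + 8/64 + 4/64 + 8/64 + 8/64 + 8/64 + 1/64 = 51/64 = 0.796875.
Kraft's inequality requires Σ ≤ 1; here Σ = 0.796875 ≤ 1, so such a prefix code exists.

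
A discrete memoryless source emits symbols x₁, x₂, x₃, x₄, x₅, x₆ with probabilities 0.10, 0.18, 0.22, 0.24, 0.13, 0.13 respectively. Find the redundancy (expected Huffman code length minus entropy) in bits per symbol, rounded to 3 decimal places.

Entropy H = −Σ p log₂ p ≈ 2.5175 bits.
Huffman merges: 1/10+13/100→23/100; 13/100+9/50→31/100; 11/50+23/100→9/20; 6/25+31/100→11/20; 9/20+11/20→1. L = 127/50 ≈ 2.5400.
L − H = 2.5400 − 2.5175 = 0.023 bits.

0.023 bits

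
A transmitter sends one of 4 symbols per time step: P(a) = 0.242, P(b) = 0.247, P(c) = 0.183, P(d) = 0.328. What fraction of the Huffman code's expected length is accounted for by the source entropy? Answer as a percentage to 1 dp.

Entropy H = −Σ p log₂ p ≈ 1.9695 bits.
Huffman merges: 183/1000+121/500→17/40; 247/1000+41/125→23/40; 17/40+23/40→1. L = 2 ≈ 2.0000.
Efficiency = H/L = 1.9695/2.0000 = 98.5%.

98.5%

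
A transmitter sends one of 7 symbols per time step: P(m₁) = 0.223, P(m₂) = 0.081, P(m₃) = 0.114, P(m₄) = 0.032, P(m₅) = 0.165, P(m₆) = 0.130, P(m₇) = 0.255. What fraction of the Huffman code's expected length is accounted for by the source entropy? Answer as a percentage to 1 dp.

98.9%

Entropy H = −Σ p log₂ p ≈ 2.6068 bits.
Huffman merges: 4/125+81/1000→113/1000; 113/1000+57/500→227/1000; 13/100+33/200→59/200; 223/1000+227/1000→9/20; 51/200+59/200→11/20; 9/20+11/20→1. L = 527/200 ≈ 2.6350.
Efficiency = H/L = 2.6068/2.6350 = 98.9%.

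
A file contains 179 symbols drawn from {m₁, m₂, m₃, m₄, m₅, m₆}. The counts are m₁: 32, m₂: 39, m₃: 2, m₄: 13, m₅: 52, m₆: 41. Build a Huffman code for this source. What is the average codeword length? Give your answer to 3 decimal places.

Probabilities are the counts divided by 179.
Repeatedly combine the two least-probable nodes; the expected code length is the sum of the merged weights.
merge 2/179 + 13/179 → 15/179
merge 15/179 + 32/179 → 47/179
merge 39/179 + 41/179 → 80/179
merge 47/179 + 52/179 → 99/179
merge 80/179 + 99/179 → 1
L = 15/179 + 47/179 + 80/179 + 99/179 + 1 = 420/179 ≈ 2.346 bits/symbol.

2.346 bits/symbol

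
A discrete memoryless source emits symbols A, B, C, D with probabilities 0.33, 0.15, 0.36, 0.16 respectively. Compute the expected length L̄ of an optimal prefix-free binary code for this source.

1.95 bits/symbol

Repeatedly combine the two least-probable nodes; the expected code length is the sum of the merged weights.
merge 3/20 + 4/25 → 31/100
merge 31/100 + 33/100 → 16/25
merge 9/25 + 16/25 → 1
L = 31/100 + 16/25 + 1 = 39/20 = 1.95 bits/symbol.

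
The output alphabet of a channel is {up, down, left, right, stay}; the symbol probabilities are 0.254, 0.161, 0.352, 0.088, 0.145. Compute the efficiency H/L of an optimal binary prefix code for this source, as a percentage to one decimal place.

Entropy H = −Σ p log₂ p ≈ 2.1691 bits.
Huffman merges: 11/125+29/200→233/1000; 161/1000+233/1000→197/500; 127/500+44/125→303/500; 197/500+303/500→1. L = 2233/1000 ≈ 2.2330.
Efficiency = H/L = 2.1691/2.2330 = 97.1%.

97.1%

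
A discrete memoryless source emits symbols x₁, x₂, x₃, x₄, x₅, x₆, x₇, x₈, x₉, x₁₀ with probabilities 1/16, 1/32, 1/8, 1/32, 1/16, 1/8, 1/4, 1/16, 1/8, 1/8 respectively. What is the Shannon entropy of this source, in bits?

Each probability is a power of 1/2, so log₂(1/p) is an integer.
H = Σ p·log₂(1/p) = 1/16·4 + 1/32·5 + 1/8·3 + 1/32·5 + 1/16·4 + 1/8·3 + 1/4·2 + 1/16·4 + 1/8·3 + 1/8·3 = 3.0625 bits.

3.0625 bits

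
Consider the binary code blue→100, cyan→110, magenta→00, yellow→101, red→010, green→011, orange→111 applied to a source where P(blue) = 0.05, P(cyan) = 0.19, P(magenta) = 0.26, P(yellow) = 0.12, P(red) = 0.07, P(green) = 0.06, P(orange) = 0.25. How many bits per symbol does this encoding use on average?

L̄ = Σ pᵢ·ℓᵢ = 0.05·3 + 0.19·3 + 0.26·2 + 0.12·3 + 0.07·3 + 0.06·3 + 0.25·3 = 2.74 bits/symbol.

2.74 bits/symbol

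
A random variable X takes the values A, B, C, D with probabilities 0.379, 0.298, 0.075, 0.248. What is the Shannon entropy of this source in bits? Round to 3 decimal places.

H = −Σ pᵢ log₂ pᵢ.
−0.379·log₂(0.379) = 0.5305
−0.298·log₂(0.298) = 0.5205
−0.075·log₂(0.075) = 0.2803
−0.248·log₂(0.248) = 0.4989
Sum ≈ 1.8301 → 1.830 bits.

1.830 bits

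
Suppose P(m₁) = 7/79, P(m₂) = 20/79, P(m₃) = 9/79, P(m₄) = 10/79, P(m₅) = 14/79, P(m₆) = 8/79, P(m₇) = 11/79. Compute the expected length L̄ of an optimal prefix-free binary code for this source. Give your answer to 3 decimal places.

2.747 bits/symbol

Repeatedly combine the two least-probable nodes; the expected code length is the sum of the merged weights.
merge 7/79 + 8/79 → 15/79
merge 9/79 + 10/79 → 19/79
merge 11/79 + 14/79 → 25/79
merge 15/79 + 19/79 → 34/79
merge 20/79 + 25/79 → 45/79
merge 34/79 + 45/79 → 1
L = 15/79 + 19/79 + 25/79 + 34/79 + 45/79 + 1 = 217/79 ≈ 2.747 bits/symbol.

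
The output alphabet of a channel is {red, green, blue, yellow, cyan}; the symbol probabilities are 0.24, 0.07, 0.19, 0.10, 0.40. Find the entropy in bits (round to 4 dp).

H = −Σ pᵢ log₂ pᵢ.
−0.24·log₂(0.24) = 0.4941
−0.07·log₂(0.07) = 0.2686
−0.19·log₂(0.19) = 0.4552
−0.10·log₂(0.10) = 0.3322
−0.40·log₂(0.40) = 0.5288
Sum ≈ 2.0789 → 2.0789 bits.

2.0789 bits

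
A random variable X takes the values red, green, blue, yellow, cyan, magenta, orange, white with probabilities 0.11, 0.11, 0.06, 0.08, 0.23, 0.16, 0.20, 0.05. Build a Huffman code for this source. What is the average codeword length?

2.87 bits/symbol

Repeatedly combine the two least-probable nodes; the expected code length is the sum of the merged weights.
merge 1/20 + 3/50 → 11/100
merge 2/25 + 11/100 → 19/100
merge 11/100 + 11/100 → 11/50
merge 4/25 + 19/100 → 7/20
merge 1/5 + 11/50 → 21/50
merge 23/100 + 7/20 → 29/50
merge 21/50 + 29/50 → 1
L = 11/100 + 19/100 + 11/50 + 7/20 + 21/50 + 29/50 + 1 = 287/100 = 2.87 bits/symbol.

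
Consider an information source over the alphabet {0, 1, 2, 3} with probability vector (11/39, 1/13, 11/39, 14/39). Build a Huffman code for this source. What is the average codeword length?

2 bits/symbol

Repeatedly combine the two least-probable nodes; the expected code length is the sum of the merged weights.
merge 1/13 + 11/39 → 14/39
merge 11/39 + 14/39 → 25/39
merge 14/39 + 25/39 → 1
L = 14/39 + 25/39 + 1 = 2 bits/symbol.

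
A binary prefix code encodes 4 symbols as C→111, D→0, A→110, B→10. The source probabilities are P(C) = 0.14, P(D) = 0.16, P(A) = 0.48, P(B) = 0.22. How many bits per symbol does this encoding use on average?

2.46 bits/symbol

L̄ = Σ pᵢ·ℓᵢ = 0.14·3 + 0.16·1 + 0.48·3 + 0.22·2 = 2.46 bits/symbol.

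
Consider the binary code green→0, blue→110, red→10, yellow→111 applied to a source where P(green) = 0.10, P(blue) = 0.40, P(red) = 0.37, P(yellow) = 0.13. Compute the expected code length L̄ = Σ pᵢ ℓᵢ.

2.43 bits/symbol

L̄ = Σ pᵢ·ℓᵢ = 0.10·1 + 0.40·3 + 0.37·2 + 0.13·3 = 2.43 bits/symbol.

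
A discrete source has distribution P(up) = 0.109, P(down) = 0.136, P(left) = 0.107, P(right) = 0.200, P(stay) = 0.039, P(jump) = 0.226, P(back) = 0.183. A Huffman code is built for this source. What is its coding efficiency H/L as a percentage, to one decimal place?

Entropy H = −Σ p log₂ p ≈ 2.6652 bits.
Huffman merges: 39/1000+107/1000→73/500; 109/1000+17/125→49/200; 73/500+183/1000→329/1000; 1/5+113/500→213/500; 49/200+329/1000→287/500; 213/500+287/500→1. L = 68/25 ≈ 2.7200.
Efficiency = H/L = 2.6652/2.7200 = 98.0%.

98.0%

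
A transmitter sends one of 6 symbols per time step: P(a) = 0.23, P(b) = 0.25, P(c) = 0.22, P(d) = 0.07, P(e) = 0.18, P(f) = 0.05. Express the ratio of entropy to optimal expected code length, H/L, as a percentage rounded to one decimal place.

99.1%

Entropy H = −Σ p log₂ p ≈ 2.3982 bits.
Huffman merges: 1/20+7/100→3/25; 3/25+9/50→3/10; 11/50+23/100→9/20; 1/4+3/10→11/20; 9/20+11/20→1. L = 121/50 ≈ 2.4200.
Efficiency = H/L = 2.3982/2.4200 = 99.1%.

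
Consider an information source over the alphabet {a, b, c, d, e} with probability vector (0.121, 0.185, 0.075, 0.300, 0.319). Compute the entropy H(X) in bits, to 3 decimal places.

H = −Σ pᵢ log₂ pᵢ.
−0.121·log₂(0.121) = 0.3687
−0.185·log₂(0.185) = 0.4504
−0.075·log₂(0.075) = 0.2803
−0.300·log₂(0.300) = 0.5211
−0.319·log₂(0.319) = 0.5258
Sum ≈ 2.1462 → 2.146 bits.

2.146 bits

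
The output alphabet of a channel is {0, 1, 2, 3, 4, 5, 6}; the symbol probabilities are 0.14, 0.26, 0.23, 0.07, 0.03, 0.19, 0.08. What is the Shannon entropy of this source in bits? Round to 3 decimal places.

2.557 bits

H = −Σ pᵢ log₂ pᵢ.
−0.14·log₂(0.14) = 0.3971
−0.26·log₂(0.26) = 0.5053
−0.23·log₂(0.23) = 0.4877
−0.07·log₂(0.07) = 0.2686
−0.03·log₂(0.03) = 0.1518
−0.19·log₂(0.19) = 0.4552
−0.08·log₂(0.08) = 0.2915
Sum ≈ 2.5571 → 2.557 bits.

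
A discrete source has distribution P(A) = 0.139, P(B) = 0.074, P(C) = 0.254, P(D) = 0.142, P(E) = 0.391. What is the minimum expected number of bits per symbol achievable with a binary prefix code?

2.177 bits/symbol

Repeatedly combine the two least-probable nodes; the expected code length is the sum of the merged weights.
merge 37/500 + 139/1000 → 213/1000
merge 71/500 + 213/1000 → 71/200
merge 127/500 + 71/200 → 609/1000
merge 391/1000 + 609/1000 → 1
L = 213/1000 + 71/200 + 609/1000 + 1 = 2177/1000 = 2.177 bits/symbol.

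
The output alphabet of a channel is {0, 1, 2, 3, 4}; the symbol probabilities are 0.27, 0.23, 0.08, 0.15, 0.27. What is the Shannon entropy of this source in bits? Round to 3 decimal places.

H = −Σ pᵢ log₂ pᵢ.
−0.27·log₂(0.27) = 0.5100
−0.23·log₂(0.23) = 0.4877
−0.08·log₂(0.08) = 0.2915
−0.15·log₂(0.15) = 0.4105
−0.27·log₂(0.27) = 0.5100
Sum ≈ 2.2098 → 2.210 bits.

2.210 bits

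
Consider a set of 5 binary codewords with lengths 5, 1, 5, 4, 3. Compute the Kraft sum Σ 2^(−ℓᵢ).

With common denominator 2^5 = 32: Σ 2^(−ℓᵢ) = 1/32 + 16/32 + 1/32 + 2/32 + 4/32 = 24/32 = 0.75.

0.75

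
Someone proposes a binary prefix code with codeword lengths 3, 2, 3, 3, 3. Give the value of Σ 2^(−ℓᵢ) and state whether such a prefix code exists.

With common denominator 2^3 = 8: Σ 2^(−ℓᵢ) = 1/8 + 2/8 + 1/8 + 1/8 + 1/8 = 6/8 = 0.75.
Kraft's inequality requires Σ ≤ 1; here Σ = 0.75 ≤ 1, so such a prefix code exists.

0.75; yes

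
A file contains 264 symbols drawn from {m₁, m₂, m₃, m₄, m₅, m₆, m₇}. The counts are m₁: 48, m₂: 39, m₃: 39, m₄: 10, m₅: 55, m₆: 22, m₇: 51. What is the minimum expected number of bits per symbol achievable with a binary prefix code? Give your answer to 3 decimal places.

Probabilities are the counts divided by 264.
Repeatedly combine the two least-probable nodes; the expected code length is the sum of the merged weights.
merge 5/132 + 1/12 → 4/33
merge 4/33 + 13/88 → 71/264
merge 13/88 + 2/11 → 29/88
merge 17/88 + 5/24 → 53/132
merge 71/264 + 29/88 → 79/132
merge 53/132 + 79/132 → 1
L = 4/33 + 71/264 + 29/88 + 53/132 + 79/132 + 1 = 359/132 ≈ 2.720 bits/symbol.

2.720 bits/symbol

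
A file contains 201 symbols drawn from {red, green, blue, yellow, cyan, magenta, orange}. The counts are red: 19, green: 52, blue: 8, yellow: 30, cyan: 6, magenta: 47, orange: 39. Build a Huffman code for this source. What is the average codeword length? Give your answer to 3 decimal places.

Probabilities are the counts divided by 201.
Repeatedly combine the two least-probable nodes; the expected code length is the sum of the merged weights.
merge 2/67 + 8/201 → 14/201
merge 14/201 + 19/201 → 11/67
merge 10/67 + 11/67 → 21/67
merge 13/67 + 47/201 → 86/201
merge 52/201 + 21/67 → 115/201
merge 86/201 + 115/201 → 1
L = 14/201 + 11/67 + 21/67 + 86/201 + 115/201 + 1 = 512/201 ≈ 2.547 bits/symbol.

2.547 bits/symbol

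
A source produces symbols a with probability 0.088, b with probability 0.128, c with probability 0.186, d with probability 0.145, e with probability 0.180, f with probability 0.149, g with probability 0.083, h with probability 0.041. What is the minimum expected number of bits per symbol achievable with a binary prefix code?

Repeatedly combine the two least-probable nodes; the expected code length is the sum of the merged weights.
merge 41/1000 + 83/1000 → 31/250
merge 11/125 + 31/250 → 53/250
merge 16/125 + 29/200 → 273/1000
merge 149/1000 + 9/50 → 329/1000
merge 93/500 + 53/250 → 199/500
merge 273/1000 + 329/1000 → 301/500
merge 199/500 + 301/500 → 1
L = 31/250 + 53/250 + 273/1000 + 329/1000 + 199/500 + 301/500 + 1 = 1469/500 = 2.938 bits/symbol.

2.938 bits/symbol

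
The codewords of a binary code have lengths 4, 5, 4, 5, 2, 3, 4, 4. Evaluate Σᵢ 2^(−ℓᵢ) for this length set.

With common denominator 2^5 = 32: Σ 2^(−ℓᵢ) = 2/32 + 1/32 + 2/32 + 1/32 + 8/32 + 4/32 + 2/32 + 2/32 = 22/32 = 0.6875.

0.6875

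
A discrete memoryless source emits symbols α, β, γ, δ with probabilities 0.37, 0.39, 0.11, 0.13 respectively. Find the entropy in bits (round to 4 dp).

H = −Σ pᵢ log₂ pᵢ.
−0.37·log₂(0.37) = 0.5307
−0.39·log₂(0.39) = 0.5298
−0.11·log₂(0.11) = 0.3503
−0.13·log₂(0.13) = 0.3826
Sum ≈ 1.7935 → 1.7935 bits.

1.7935 bits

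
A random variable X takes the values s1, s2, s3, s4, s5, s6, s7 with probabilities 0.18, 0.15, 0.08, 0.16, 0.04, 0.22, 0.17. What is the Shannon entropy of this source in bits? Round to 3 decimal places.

2.671 bits

H = −Σ pᵢ log₂ pᵢ.
−0.18·log₂(0.18) = 0.4453
−0.15·log₂(0.15) = 0.4105
−0.08·log₂(0.08) = 0.2915
−0.16·log₂(0.16) = 0.4230
−0.04·log₂(0.04) = 0.1858
−0.22·log₂(0.22) = 0.4806
−0.17·log₂(0.17) = 0.4346
Sum ≈ 2.6713 → 2.671 bits.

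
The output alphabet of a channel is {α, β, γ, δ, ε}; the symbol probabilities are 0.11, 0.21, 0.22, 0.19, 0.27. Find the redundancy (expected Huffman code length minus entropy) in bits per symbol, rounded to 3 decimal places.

Entropy H = −Σ p log₂ p ≈ 2.2689 bits.
Huffman merges: 11/100+19/100→3/10; 21/100+11/50→43/100; 27/100+3/10→57/100; 43/100+57/100→1. L = 23/10 ≈ 2.3000.
L − H = 2.3000 − 2.2689 = 0.031 bits.

0.031 bits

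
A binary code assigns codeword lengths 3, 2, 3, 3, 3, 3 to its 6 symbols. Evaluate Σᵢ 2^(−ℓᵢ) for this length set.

0.875

With common denominator 2^3 = 8: Σ 2^(−ℓᵢ) = 1/8 + 2/8 + 1/8 + 1/8 + 1/8 + 1/8 = 7/8 = 0.875.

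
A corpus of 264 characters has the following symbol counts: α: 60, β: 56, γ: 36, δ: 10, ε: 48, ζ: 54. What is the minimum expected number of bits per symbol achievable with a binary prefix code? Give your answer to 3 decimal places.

Probabilities are the counts divided by 264.
Repeatedly combine the two least-probable nodes; the expected code length is the sum of the merged weights.
merge 5/132 + 3/22 → 23/132
merge 23/132 + 2/11 → 47/132
merge 9/44 + 7/33 → 5/12
merge 5/22 + 47/132 → 7/12
merge 5/12 + 7/12 → 1
L = 23/132 + 47/132 + 5/12 + 7/12 + 1 = 167/66 ≈ 2.530 bits/symbol.

2.530 bits/symbol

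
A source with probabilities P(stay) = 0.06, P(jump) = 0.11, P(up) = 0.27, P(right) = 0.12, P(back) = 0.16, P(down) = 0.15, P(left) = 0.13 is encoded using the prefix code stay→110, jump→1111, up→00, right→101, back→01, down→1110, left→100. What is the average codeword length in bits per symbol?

2.83 bits/symbol

L̄ = Σ pᵢ·ℓᵢ = 0.06·3 + 0.11·4 + 0.27·2 + 0.12·3 + 0.16·2 + 0.15·4 + 0.13·3 = 2.83 bits/symbol.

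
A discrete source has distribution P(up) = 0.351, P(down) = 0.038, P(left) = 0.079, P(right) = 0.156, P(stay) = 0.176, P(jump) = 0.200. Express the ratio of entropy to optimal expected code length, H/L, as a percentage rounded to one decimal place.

97.2%

Entropy H = −Σ p log₂ p ≈ 2.3224 bits.
Huffman merges: 19/500+79/1000→117/1000; 117/1000+39/250→273/1000; 22/125+1/5→47/125; 273/1000+351/1000→78/125; 47/125+78/125→1. L = 239/100 ≈ 2.3900.
Efficiency = H/L = 2.3224/2.3900 = 97.2%.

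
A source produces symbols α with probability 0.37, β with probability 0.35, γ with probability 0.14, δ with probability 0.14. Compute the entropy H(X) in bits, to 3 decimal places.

1.855 bits

H = −Σ pᵢ log₂ pᵢ.
−0.37·log₂(0.37) = 0.5307
−0.35·log₂(0.35) = 0.5301
−0.14·log₂(0.14) = 0.3971
−0.14·log₂(0.14) = 0.3971
Sum ≈ 1.8551 → 1.855 bits.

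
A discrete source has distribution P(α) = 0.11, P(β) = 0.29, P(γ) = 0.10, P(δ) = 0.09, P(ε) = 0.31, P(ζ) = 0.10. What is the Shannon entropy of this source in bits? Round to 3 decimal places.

2.369 bits

H = −Σ pᵢ log₂ pᵢ.
−0.11·log₂(0.11) = 0.3503
−0.29·log₂(0.29) = 0.5179
−0.10·log₂(0.10) = 0.3322
−0.09·log₂(0.09) = 0.3127
−0.31·log₂(0.31) = 0.5238
−0.10·log₂(0.10) = 0.3322
Sum ≈ 2.3690 → 2.369 bits.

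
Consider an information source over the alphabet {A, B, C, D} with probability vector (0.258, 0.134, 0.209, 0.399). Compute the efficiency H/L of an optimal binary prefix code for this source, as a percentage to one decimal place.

97.4%

Entropy H = −Σ p log₂ p ≈ 1.8937 bits.
Huffman merges: 67/500+209/1000→343/1000; 129/500+343/1000→601/1000; 399/1000+601/1000→1. L = 243/125 ≈ 1.9440.
Efficiency = H/L = 1.8937/1.9440 = 97.4%.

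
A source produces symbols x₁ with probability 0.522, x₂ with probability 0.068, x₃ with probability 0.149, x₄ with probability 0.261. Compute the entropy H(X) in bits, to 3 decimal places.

H = −Σ pᵢ log₂ pᵢ.
−0.522·log₂(0.522) = 0.4896
−0.068·log₂(0.068) = 0.2637
−0.149·log₂(0.149) = 0.4092
−0.261·log₂(0.261) = 0.5058
Sum ≈ 1.6683 → 1.668 bits.

1.668 bits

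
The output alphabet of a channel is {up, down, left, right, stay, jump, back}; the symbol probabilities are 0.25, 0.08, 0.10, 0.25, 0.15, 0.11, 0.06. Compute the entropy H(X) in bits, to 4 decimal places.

H = −Σ pᵢ log₂ pᵢ.
−0.25·log₂(0.25) = 0.5000
−0.08·log₂(0.08) = 0.2915
−0.10·log₂(0.10) = 0.3322
−0.25·log₂(0.25) = 0.5000
−0.15·log₂(0.15) = 0.4105
−0.11·log₂(0.11) = 0.3503
−0.06·log₂(0.06) = 0.2435
Sum ≈ 2.6281 → 2.6281 bits.

2.6281 bits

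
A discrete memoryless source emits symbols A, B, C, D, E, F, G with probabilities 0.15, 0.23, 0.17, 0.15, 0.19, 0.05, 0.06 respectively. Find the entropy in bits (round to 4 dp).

2.6582 bits

H = −Σ pᵢ log₂ pᵢ.
−0.15·log₂(0.15) = 0.4105
−0.23·log₂(0.23) = 0.4877
−0.17·log₂(0.17) = 0.4346
−0.15·log₂(0.15) = 0.4105
−0.19·log₂(0.19) = 0.4552
−0.05·log₂(0.05) = 0.2161
−0.06·log₂(0.06) = 0.2435
Sum ≈ 2.6582 → 2.6582 bits.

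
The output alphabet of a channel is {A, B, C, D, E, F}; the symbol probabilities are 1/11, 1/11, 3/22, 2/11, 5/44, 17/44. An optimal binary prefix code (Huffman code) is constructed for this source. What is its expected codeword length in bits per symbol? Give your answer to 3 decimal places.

2.409 bits/symbol

Repeatedly combine the two least-probable nodes; the expected code length is the sum of the merged weights.
merge 1/11 + 1/11 → 2/11
merge 5/44 + 3/22 → 1/4
merge 2/11 + 2/11 → 4/11
merge 1/4 + 4/11 → 27/44
merge 17/44 + 27/44 → 1
L = 2/11 + 1/4 + 4/11 + 27/44 + 1 = 53/22 ≈ 2.409 bits/symbol.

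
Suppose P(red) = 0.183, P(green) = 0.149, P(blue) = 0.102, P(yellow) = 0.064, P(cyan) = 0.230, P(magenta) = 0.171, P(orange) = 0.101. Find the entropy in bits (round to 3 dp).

2.705 bits

H = −Σ pᵢ log₂ pᵢ.
−0.183·log₂(0.183) = 0.4484
−0.149·log₂(0.149) = 0.4092
−0.102·log₂(0.102) = 0.3359
−0.064·log₂(0.064) = 0.2538
−0.230·log₂(0.230) = 0.4877
−0.171·log₂(0.171) = 0.4357
−0.101·log₂(0.101) = 0.3341
Sum ≈ 2.7048 → 2.705 bits.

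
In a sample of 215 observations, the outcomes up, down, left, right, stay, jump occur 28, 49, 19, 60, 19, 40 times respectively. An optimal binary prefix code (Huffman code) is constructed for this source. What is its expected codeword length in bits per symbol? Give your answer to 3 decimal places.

Probabilities are the counts divided by 215.
Repeatedly combine the two least-probable nodes; the expected code length is the sum of the merged weights.
merge 19/215 + 19/215 → 38/215
merge 28/215 + 38/215 → 66/215
merge 8/43 + 49/215 → 89/215
merge 12/43 + 66/215 → 126/215
merge 89/215 + 126/215 → 1
L = 38/215 + 66/215 + 89/215 + 126/215 + 1 = 534/215 ≈ 2.484 bits/symbol.

2.484 bits/symbol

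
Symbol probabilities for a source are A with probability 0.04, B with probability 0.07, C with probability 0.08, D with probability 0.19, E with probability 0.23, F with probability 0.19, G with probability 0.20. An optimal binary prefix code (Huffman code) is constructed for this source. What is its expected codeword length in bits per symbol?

Repeatedly combine the two least-probable nodes; the expected code length is the sum of the merged weights.
merge 1/25 + 7/100 → 11/100
merge 2/25 + 11/100 → 19/100
merge 19/100 + 19/100 → 19/50
merge 19/100 + 1/5 → 39/100
merge 23/100 + 19/50 → 61/100
merge 39/100 + 61/100 → 1
L = 11/100 + 19/100 + 19/50 + 39/100 + 61/100 + 1 = 67/25 = 2.68 bits/symbol.

2.68 bits/symbol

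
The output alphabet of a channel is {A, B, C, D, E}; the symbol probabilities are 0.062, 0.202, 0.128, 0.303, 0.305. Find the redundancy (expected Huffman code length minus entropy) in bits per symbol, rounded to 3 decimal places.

0.051 bits

Entropy H = −Σ p log₂ p ≈ 2.1389 bits.
Huffman merges: 31/500+16/125→19/100; 19/100+101/500→49/125; 303/1000+61/200→76/125; 49/125+76/125→1. L = 219/100 ≈ 2.1900.
L − H = 2.1900 − 2.1389 = 0.051 bits.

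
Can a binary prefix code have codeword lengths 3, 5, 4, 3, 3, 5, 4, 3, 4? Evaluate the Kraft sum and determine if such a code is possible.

With common denominator 2^5 = 32: Σ 2^(−ℓᵢ) = 4/32 + 1/32 + 2/32 + 4/32 + 4/32 + 1/32 + 2/32 + 4/32 + 2/32 = 24/32 = 0.75.
Kraft's inequality requires Σ ≤ 1; here Σ = 0.75 ≤ 1, so such a prefix code exists.

0.75; yes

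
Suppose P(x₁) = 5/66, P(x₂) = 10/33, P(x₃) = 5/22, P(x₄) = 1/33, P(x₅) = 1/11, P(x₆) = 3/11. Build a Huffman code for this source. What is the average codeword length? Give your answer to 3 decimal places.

2.303 bits/symbol

Repeatedly combine the two least-probable nodes; the expected code length is the sum of the merged weights.
merge 1/33 + 5/66 → 7/66
merge 1/11 + 7/66 → 13/66
merge 13/66 + 5/22 → 14/33
merge 3/11 + 10/33 → 19/33
merge 14/33 + 19/33 → 1
L = 7/66 + 13/66 + 14/33 + 19/33 + 1 = 76/33 ≈ 2.303 bits/symbol.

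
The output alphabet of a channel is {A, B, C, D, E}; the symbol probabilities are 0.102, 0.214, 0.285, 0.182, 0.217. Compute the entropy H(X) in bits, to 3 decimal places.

2.254 bits

H = −Σ pᵢ log₂ pᵢ.
−0.102·log₂(0.102) = 0.3359
−0.214·log₂(0.214) = 0.4760
−0.285·log₂(0.285) = 0.5161
−0.182·log₂(0.182) = 0.4474
−0.217·log₂(0.217) = 0.4783
Sum ≈ 2.2537 → 2.254 bits.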